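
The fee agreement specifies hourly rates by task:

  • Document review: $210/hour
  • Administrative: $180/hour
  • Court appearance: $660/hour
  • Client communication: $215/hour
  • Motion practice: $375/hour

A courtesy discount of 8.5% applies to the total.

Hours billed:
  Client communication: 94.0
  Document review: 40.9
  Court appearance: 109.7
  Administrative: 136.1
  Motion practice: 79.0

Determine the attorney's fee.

Document review: 40.9 × $210 = $8,589.00
Administrative: 136.1 × $180 = $24,498.00
Court appearance: 109.7 × $660 = $72,402.00
Client communication: 94.0 × $215 = $20,210.00
Motion practice: 79.0 × $375 = $29,625.00
Subtotal: $155,324.00
Less 8.5% discount: −$13,202.54
Total: $155,324.00 − $13,202.54 = $142,121.46

$142,121.46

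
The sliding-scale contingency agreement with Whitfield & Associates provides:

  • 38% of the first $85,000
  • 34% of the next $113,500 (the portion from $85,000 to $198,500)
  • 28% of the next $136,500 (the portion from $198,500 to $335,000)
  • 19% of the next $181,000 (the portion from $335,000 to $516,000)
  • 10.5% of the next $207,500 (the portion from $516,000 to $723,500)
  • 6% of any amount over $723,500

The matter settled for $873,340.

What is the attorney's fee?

$174,277.90

First $85,000 at 38% = $32,300.00
Next $113,500 at 34% = $38,590.00
Next $136,500 at 28% = $38,220.00
Next $181,000 at 19% = $34,390.00
Next $207,500 at 10.5% = $21,787.50
Remaining $149,840 at 6% = $8,990.40
Fee: $32,300.00 + $38,590.00 + $38,220.00 + $34,390.00 + $21,787.50 + $8,990.40 = $174,277.90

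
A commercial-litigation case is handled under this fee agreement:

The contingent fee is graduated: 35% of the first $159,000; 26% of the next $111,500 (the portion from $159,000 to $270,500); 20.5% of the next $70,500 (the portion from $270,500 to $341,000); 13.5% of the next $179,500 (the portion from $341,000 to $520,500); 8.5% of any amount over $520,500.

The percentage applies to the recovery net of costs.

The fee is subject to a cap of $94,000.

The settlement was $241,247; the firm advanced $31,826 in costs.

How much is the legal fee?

$68,759.46

Fee base (net of costs): $241,247 − $31,826 = $209,421
First $159,000 at 35% = $55,650.00
Remaining $50,421 at 26% = $13,109.46
Fee: $55,650.00 + $13,109.46 = $68,759.46
$68,759.46 is under the $94,000 cap.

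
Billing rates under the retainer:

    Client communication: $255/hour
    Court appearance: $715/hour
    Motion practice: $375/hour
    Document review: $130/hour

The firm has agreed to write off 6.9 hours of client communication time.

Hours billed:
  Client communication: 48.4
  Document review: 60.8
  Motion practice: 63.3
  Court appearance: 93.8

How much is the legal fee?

$109,291.00

Client communication: 48.4 × $255 = $12,342.00
Court appearance: 93.8 × $715 = $67,067.00
Motion practice: 63.3 × $375 = $23,737.50
Document review: 60.8 × $130 = $7,904.00
Subtotal: $111,050.50
Write-off: 6.9 × $255 = $1,759.50
Total: $111,050.50 − $1,759.50 = $109,291.00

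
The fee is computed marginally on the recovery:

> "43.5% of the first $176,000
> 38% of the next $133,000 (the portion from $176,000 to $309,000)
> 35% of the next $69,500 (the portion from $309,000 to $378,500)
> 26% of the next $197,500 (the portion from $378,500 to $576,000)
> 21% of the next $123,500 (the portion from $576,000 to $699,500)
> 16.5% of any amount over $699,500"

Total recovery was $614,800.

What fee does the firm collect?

First $176,000 at 43.5% = $76,560.00
Next $133,000 at 38% = $50,540.00
Next $69,500 at 35% = $24,325.00
Next $197,500 at 26% = $51,350.00
Remaining $38,800 at 21% = $8,148.00
Fee: $76,560.00 + $50,540.00 + $24,325.00 + $51,350.00 + $8,148.00 = $210,923.00

$210,923.00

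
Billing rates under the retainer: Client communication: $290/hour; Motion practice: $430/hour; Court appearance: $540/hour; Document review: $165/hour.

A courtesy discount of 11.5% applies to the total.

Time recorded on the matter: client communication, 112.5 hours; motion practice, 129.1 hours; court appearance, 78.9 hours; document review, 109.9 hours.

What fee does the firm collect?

$131,756.59

Client communication: 112.5 × $290 = $32,625.00
Motion practice: 129.1 × $430 = $55,513.00
Court appearance: 78.9 × $540 = $42,606.00
Document review: 109.9 × $165 = $18,133.50
Subtotal: $148,877.50
Less 11.5% discount: −$17,120.91
Total: $148,877.50 − $17,120.91 = $131,756.59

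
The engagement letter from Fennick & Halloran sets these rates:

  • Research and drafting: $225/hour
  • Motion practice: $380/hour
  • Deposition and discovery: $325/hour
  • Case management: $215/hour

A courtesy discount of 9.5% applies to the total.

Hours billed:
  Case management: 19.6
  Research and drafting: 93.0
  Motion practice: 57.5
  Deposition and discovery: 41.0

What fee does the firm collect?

Research and drafting: 93.0 × $225 = $20,925.00
Motion practice: 57.5 × $380 = $21,850.00
Deposition and discovery: 41.0 × $325 = $13,325.00
Case management: 19.6 × $215 = $4,214.00
Subtotal: $60,314.00
Less 9.5% discount: −$5,729.83
Total: $60,314.00 − $5,729.83 = $54,584.17

$54,584.17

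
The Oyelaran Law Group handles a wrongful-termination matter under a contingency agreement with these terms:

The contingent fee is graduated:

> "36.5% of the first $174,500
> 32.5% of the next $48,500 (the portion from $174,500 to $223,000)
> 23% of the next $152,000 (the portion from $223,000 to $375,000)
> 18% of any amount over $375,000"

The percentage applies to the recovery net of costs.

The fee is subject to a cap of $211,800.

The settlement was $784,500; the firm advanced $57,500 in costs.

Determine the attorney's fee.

Fee base (net of costs): $784,500 − $57,500 = $727,000
First $174,500 at 36.5% = $63,692.50
Next $48,500 at 32.5% = $15,762.50
Next $152,000 at 23% = $34,960.00
Remaining $352,000 at 18% = $63,360.00
Fee: $63,692.50 + $15,762.50 + $34,960.00 + $63,360.00 = $177,775.00
$177,775.00 is under the $211,800 cap.

$177,775.00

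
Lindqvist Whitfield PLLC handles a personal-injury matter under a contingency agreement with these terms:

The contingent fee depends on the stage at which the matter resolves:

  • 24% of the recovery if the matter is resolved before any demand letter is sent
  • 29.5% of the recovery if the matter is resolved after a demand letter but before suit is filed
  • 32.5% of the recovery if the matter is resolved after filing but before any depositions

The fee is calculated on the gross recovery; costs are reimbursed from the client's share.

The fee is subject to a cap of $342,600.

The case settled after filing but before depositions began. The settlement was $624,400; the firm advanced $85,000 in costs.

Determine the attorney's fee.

$202,930.00

Fee base is the gross recovery, $624,400; costs are reimbursed separately.
The matter settled after filing but before depositions began, so the 32.5% rate applies.
$624,400 × 32.5% = $202,930.00
$202,930.00 is under the $342,600 cap.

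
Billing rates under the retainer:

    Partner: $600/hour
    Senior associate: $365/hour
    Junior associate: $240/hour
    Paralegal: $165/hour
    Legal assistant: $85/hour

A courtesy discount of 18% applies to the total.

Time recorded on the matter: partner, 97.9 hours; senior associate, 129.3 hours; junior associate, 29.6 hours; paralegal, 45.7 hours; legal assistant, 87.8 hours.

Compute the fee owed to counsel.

Partner: 97.9 × $600 = $58,740.00
Senior associate: 129.3 × $365 = $47,194.50
Junior associate: 29.6 × $240 = $7,104.00
Paralegal: 45.7 × $165 = $7,540.50
Legal assistant: 87.8 × $85 = $7,463.00
Subtotal: $128,042.00
Less 18% discount: −$23,047.56
Total: $128,042.00 − $23,047.56 = $104,994.44

$104,994.44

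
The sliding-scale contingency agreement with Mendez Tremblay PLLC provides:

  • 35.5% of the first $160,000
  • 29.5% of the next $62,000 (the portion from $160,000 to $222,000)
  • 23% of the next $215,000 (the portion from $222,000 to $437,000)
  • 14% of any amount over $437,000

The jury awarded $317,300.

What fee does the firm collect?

$97,009.00

First $160,000 at 35.5% = $56,800.00
Next $62,000 at 29.5% = $18,290.00
Remaining $95,300 at 23% = $21,919.00
Fee: $56,800.00 + $18,290.00 + $21,919.00 = $97,009.00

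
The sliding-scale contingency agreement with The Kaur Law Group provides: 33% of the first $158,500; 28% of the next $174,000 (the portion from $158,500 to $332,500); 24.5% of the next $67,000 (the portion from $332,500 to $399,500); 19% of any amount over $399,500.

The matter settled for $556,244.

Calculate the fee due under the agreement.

First $158,500 at 33% = $52,305.00
Next $174,000 at 28% = $48,720.00
Next $67,000 at 24.5% = $16,415.00
Remaining $156,744 at 19% = $29,781.36
Fee: $52,305.00 + $48,720.00 + $16,415.00 + $29,781.36 = $147,221.36

$147,221.36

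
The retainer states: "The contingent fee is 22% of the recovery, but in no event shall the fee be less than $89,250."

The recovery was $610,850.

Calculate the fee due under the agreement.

$134,387.00

22% of $610,850 = $134,387.00
That exceeds the $89,250 minimum.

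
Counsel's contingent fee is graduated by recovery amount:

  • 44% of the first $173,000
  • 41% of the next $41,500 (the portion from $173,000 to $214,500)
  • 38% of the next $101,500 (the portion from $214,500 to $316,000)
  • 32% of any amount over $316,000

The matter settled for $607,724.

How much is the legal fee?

$225,056.68

First $173,000 at 44% = $76,120.00
Next $41,500 at 41% = $17,015.00
Next $101,500 at 38% = $38,570.00
Remaining $291,724 at 32% = $93,351.68
Fee: $76,120.00 + $17,015.00 + $38,570.00 + $93,351.68 = $225,056.68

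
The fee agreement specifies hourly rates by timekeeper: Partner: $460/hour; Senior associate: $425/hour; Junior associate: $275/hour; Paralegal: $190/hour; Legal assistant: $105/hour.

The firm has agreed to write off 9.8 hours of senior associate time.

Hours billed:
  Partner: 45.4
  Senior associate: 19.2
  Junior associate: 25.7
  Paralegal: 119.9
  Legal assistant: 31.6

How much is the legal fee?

$58,045.50

Partner: 45.4 × $460 = $20,884.00
Senior associate: 19.2 × $425 = $8,160.00
Junior associate: 25.7 × $275 = $7,067.50
Paralegal: 119.9 × $190 = $22,781.00
Legal assistant: 31.6 × $105 = $3,318.00
Subtotal: $62,210.50
Write-off: 9.8 × $425 = $4,165.00
Total: $62,210.50 − $4,165.00 = $58,045.50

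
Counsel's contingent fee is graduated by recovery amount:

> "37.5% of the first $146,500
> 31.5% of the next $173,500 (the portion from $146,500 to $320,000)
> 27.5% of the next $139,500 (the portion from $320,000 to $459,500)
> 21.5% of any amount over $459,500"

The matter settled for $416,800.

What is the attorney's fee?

First $146,500 at 37.5% = $54,937.50
Next $173,500 at 31.5% = $54,652.50
Remaining $96,800 at 27.5% = $26,620.00
Fee: $54,937.50 + $54,652.50 + $26,620.00 = $136,210.00

$136,210.00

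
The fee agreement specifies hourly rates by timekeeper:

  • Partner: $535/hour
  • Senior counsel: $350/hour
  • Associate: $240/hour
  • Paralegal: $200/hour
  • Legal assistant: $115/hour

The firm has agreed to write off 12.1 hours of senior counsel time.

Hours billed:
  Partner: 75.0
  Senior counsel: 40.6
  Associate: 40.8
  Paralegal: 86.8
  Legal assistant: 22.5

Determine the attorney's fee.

Partner: 75.0 × $535 = $40,125.00
Senior counsel: 40.6 × $350 = $14,210.00
Associate: 40.8 × $240 = $9,792.00
Paralegal: 86.8 × $200 = $17,360.00
Legal assistant: 22.5 × $115 = $2,587.50
Subtotal: $84,074.50
Write-off: 12.1 × $350 = $4,235.00
Total: $84,074.50 − $4,235.00 = $79,839.50

$79,839.50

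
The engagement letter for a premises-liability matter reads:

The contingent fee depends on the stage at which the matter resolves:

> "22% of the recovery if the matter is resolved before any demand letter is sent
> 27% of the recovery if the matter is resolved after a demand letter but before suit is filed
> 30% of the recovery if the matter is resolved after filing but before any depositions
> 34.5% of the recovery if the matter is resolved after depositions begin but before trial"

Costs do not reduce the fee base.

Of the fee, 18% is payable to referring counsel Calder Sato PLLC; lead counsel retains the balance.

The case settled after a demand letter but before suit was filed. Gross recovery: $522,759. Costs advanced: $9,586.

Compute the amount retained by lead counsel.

$115,738.84

Fee base is the gross recovery, $522,759; costs are reimbursed separately.
The matter settled after a demand letter but before suit was filed, so the 27% rate applies.
$522,759 × 27% = $141,144.93
Referral share: 18% of $141,144.93 = $25,406.09; lead counsel retains $141,144.93 − $25,406.09 = $115,738.84.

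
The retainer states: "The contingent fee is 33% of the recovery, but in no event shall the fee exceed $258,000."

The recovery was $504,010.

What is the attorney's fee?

$166,323.30

33% of $504,010 = $166,323.30
That is under the $258,000 cap.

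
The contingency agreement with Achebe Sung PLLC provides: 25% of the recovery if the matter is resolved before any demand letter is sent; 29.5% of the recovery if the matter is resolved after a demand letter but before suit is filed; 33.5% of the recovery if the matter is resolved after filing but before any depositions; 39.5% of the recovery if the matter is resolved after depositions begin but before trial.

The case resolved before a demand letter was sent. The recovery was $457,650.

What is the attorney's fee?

The matter resolved before a demand letter was sent, so the 25% rate applies.
$457,650 × 25% = $114,412.50

$114,412.50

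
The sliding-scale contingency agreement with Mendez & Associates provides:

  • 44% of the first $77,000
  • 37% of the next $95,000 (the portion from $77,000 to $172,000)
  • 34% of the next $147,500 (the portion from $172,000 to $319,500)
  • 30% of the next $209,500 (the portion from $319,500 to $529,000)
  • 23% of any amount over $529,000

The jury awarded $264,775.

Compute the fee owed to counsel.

$100,573.50

First $77,000 at 44% = $33,880.00
Next $95,000 at 37% = $35,150.00
Remaining $92,775 at 34% = $31,543.50
Fee: $33,880.00 + $35,150.00 + $31,543.50 = $100,573.50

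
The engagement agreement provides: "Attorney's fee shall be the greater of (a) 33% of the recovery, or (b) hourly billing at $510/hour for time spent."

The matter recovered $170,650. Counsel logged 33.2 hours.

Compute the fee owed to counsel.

(a) 33% of $170,650 = $56,314.50
(b) 33.2 × $510 = $16,932.00
The greater is (a): $56,314.50.

$56,314.50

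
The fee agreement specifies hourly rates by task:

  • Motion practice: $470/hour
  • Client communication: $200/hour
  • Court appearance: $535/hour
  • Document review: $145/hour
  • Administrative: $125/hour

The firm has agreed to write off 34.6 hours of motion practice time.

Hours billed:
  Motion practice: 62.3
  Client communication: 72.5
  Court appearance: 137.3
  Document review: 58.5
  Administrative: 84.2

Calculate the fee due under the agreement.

$119,982.00

Motion practice: 62.3 × $470 = $29,281.00
Client communication: 72.5 × $200 = $14,500.00
Court appearance: 137.3 × $535 = $73,455.50
Document review: 58.5 × $145 = $8,482.50
Administrative: 84.2 × $125 = $10,525.00
Subtotal: $136,244.00
Write-off: 34.6 × $470 = $16,262.00
Total: $136,244.00 − $16,262.00 = $119,982.00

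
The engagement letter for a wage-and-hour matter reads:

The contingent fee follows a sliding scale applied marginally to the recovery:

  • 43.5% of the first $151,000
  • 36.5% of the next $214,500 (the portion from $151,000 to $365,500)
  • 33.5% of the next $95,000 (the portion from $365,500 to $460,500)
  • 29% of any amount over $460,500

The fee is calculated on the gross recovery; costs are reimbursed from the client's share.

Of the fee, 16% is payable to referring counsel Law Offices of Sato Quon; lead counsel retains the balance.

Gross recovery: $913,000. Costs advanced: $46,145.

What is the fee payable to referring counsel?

Fee base is the gross recovery, $913,000; costs are reimbursed separately.
First $151,000 at 43.5% = $65,685.00
Next $214,500 at 36.5% = $78,292.50
Next $95,000 at 33.5% = $31,825.00
Remaining $452,500 at 29% = $131,225.00
Fee: $65,685.00 + $78,292.50 + $31,825.00 + $131,225.00 = $307,027.50
Referral share: 16% of $307,027.50 = $49,124.40; lead counsel retains $307,027.50 − $49,124.40 = $257,903.10.

$49,124.40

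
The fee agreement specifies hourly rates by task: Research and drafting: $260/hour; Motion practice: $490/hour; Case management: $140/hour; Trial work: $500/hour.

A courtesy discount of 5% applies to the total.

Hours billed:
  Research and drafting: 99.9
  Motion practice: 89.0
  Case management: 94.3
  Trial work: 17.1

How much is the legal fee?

$86,769.20

Research and drafting: 99.9 × $260 = $25,974.00
Motion practice: 89.0 × $490 = $43,610.00
Case management: 94.3 × $140 = $13,202.00
Trial work: 17.1 × $500 = $8,550.00
Subtotal: $91,336.00
Less 5% discount: −$4,566.80
Total: $91,336.00 − $4,566.80 = $86,769.20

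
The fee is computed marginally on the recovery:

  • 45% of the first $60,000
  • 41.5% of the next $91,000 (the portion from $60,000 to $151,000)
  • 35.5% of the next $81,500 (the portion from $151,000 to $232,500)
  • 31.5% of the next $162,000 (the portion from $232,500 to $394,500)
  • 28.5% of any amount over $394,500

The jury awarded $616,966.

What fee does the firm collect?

First $60,000 at 45% = $27,000.00
Next $91,000 at 41.5% = $37,765.00
Next $81,500 at 35.5% = $28,932.50
Next $162,000 at 31.5% = $51,030.00
Remaining $222,466 at 28.5% = $63,402.81
Fee: $27,000.00 + $37,765.00 + $28,932.50 + $51,030.00 + $63,402.81 = $208,130.31

$208,130.31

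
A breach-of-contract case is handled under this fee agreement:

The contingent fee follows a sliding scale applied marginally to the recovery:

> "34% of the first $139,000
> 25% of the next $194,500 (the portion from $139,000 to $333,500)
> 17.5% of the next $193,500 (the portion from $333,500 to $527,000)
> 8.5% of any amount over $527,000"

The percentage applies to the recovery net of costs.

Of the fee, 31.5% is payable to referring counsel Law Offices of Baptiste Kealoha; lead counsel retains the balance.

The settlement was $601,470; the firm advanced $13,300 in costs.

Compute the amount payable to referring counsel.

Fee base (net of costs): $601,470 − $13,300 = $588,170
First $139,000 at 34% = $47,260.00
Next $194,500 at 25% = $48,625.00
Next $193,500 at 17.5% = $33,862.50
Remaining $61,170 at 8.5% = $5,199.45
Fee: $47,260.00 + $48,625.00 + $33,862.50 + $5,199.45 = $134,946.95
Referral share: 31.5% of $134,946.95 = $42,508.29; lead counsel retains $134,946.95 − $42,508.29 = $92,438.66.

$42,508.29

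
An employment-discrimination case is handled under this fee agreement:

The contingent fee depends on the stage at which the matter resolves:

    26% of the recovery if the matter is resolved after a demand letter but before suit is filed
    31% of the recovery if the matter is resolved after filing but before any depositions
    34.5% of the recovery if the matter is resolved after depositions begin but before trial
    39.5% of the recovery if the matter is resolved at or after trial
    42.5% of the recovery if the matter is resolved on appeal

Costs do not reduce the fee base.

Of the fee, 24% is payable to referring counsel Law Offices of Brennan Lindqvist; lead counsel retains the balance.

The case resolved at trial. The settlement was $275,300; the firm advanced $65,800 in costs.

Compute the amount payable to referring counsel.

$26,098.44

Fee base is the gross recovery, $275,300; costs are reimbursed separately.
The matter resolved at trial, so the 39.5% rate applies.
$275,300 × 39.5% = $108,743.50
Referral share: 24% of $108,743.50 = $26,098.44; lead counsel retains $108,743.50 − $26,098.44 = $82,645.06.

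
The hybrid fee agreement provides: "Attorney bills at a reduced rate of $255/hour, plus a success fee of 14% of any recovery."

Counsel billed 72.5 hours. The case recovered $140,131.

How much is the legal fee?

$38,105.84

Hourly: 72.5 × $255 = $18,487.50
Success fee: 14% of $140,131 = $19,618.34
Total: $18,487.50 + $19,618.34 = $38,105.84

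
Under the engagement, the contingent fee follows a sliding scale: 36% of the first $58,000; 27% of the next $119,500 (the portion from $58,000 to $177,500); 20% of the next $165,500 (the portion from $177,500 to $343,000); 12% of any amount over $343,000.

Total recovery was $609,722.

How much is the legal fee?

$118,251.64

First $58,000 at 36% = $20,880.00
Next $119,500 at 27% = $32,265.00
Next $165,500 at 20% = $33,100.00
Remaining $266,722 at 12% = $32,006.64
Fee: $20,880.00 + $32,265.00 + $33,100.00 + $32,006.64 = $118,251.64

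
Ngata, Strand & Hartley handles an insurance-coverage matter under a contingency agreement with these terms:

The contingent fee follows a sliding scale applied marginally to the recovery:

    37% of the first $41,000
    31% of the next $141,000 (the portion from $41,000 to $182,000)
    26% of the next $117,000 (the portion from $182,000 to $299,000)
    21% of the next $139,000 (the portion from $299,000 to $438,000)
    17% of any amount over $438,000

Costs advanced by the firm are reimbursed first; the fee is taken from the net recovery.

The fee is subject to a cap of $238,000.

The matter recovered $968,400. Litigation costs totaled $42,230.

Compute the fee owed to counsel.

$201,478.90

Fee base (net of costs): $968,400 − $42,230 = $926,170
First $41,000 at 37% = $15,170.00
Next $141,000 at 31% = $43,710.00
Next $117,000 at 26% = $30,420.00
Next $139,000 at 21% = $29,190.00
Remaining $488,170 at 17% = $82,988.90
Fee: $15,170.00 + $43,710.00 + $30,420.00 + $29,190.00 + $82,988.90 = $201,478.90
$201,478.90 is under the $238,000 cap.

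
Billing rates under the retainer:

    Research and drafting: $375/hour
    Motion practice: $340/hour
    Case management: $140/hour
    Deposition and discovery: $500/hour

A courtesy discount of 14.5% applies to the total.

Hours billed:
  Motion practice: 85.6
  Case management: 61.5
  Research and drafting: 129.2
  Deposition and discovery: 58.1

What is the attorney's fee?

Research and drafting: 129.2 × $375 = $48,450.00
Motion practice: 85.6 × $340 = $29,104.00
Case management: 61.5 × $140 = $8,610.00
Deposition and discovery: 58.1 × $500 = $29,050.00
Subtotal: $115,214.00
Less 14.5% discount: −$16,706.03
Total: $115,214.00 − $16,706.03 = $98,507.97

$98,507.97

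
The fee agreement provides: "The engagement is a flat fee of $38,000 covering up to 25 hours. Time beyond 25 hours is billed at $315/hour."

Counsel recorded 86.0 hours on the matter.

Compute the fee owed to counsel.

$57,215.00

Flat fee: $38,000.00
Excess hours: 86.0 − 25 = 61.0
Overrun: 61.0 × $315 = $19,215.00
Total: $38,000.00 + $19,215.00 = $57,215.00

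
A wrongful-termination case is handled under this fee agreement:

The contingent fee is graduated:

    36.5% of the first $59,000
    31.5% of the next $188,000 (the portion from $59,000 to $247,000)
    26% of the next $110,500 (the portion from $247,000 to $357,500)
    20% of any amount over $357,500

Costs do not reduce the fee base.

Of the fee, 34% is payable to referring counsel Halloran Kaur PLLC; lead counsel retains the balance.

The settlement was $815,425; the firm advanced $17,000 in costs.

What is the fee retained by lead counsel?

Fee base is the gross recovery, $815,425; costs are reimbursed separately.
First $59,000 at 36.5% = $21,535.00
Next $188,000 at 31.5% = $59,220.00
Next $110,500 at 26% = $28,730.00
Remaining $457,925 at 20% = $91,585.00
Fee: $21,535.00 + $59,220.00 + $28,730.00 + $91,585.00 = $201,070.00
Referral share: 34% of $201,070.00 = $68,363.80; lead counsel retains $201,070.00 − $68,363.80 = $132,706.20.

$132,706.20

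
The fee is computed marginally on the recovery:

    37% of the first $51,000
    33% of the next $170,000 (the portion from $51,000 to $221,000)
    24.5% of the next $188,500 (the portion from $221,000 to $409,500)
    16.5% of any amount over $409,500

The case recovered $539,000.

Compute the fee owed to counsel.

$142,520.00

First $51,000 at 37% = $18,870.00
Next $170,000 at 33% = $56,100.00
Next $188,500 at 24.5% = $46,182.50
Remaining $129,500 at 16.5% = $21,367.50
Fee: $18,870.00 + $56,100.00 + $46,182.50 + $21,367.50 = $142,520.00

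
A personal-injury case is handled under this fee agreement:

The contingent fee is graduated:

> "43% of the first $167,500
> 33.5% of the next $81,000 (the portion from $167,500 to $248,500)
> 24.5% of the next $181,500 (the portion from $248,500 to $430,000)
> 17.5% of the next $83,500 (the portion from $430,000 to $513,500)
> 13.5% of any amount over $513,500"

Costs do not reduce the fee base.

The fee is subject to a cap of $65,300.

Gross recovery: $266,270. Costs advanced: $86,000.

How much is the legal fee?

Fee base is the gross recovery, $266,270; costs are reimbursed separately.
First $167,500 at 43% = $72,025.00
Next $81,000 at 33.5% = $27,135.00
Remaining $17,770 at 24.5% = $4,353.65
Fee: $72,025.00 + $27,135.00 + $4,353.65 = $103,513.65
$103,513.65 exceeds the $65,300 cap, so the fee is capped at $65,300.00.

$65,300.00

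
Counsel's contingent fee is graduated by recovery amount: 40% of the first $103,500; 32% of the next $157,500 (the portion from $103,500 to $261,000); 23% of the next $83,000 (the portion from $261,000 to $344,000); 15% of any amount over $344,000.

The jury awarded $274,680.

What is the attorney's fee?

$94,946.40

First $103,500 at 40% = $41,400.00
Next $157,500 at 32% = $50,400.00
Remaining $13,680 at 23% = $3,146.40
Fee: $41,400.00 + $50,400.00 + $3,146.40 = $94,946.40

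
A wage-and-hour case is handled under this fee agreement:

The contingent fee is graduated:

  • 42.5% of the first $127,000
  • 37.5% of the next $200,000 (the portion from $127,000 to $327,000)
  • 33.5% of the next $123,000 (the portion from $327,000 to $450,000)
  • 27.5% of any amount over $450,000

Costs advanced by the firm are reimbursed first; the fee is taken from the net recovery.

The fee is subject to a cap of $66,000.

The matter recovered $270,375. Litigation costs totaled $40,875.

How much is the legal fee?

$66,000.00

Fee base (net of costs): $270,375 − $40,875 = $229,500
First $127,000 at 42.5% = $53,975.00
Remaining $102,500 at 37.5% = $38,437.50
Fee: $53,975.00 + $38,437.50 = $92,412.50
$92,412.50 exceeds the $66,000 cap, so the fee is capped at $66,000.00.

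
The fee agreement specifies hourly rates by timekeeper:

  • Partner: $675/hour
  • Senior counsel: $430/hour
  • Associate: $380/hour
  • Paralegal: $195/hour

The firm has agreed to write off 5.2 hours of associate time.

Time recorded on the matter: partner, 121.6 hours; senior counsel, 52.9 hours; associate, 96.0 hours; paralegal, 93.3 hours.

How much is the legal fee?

$157,524.50

Partner: 121.6 × $675 = $82,080.00
Senior counsel: 52.9 × $430 = $22,747.00
Associate: 96.0 × $380 = $36,480.00
Paralegal: 93.3 × $195 = $18,193.50
Subtotal: $159,500.50
Write-off: 5.2 × $380 = $1,976.00
Total: $159,500.50 − $1,976.00 = $157,524.50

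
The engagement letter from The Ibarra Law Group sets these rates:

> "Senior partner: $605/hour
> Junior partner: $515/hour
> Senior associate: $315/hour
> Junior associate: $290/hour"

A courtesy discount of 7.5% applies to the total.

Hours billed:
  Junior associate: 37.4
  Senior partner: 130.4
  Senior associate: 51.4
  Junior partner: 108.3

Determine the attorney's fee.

Senior partner: 130.4 × $605 = $78,892.00
Junior partner: 108.3 × $515 = $55,774.50
Senior associate: 51.4 × $315 = $16,191.00
Junior associate: 37.4 × $290 = $10,846.00
Subtotal: $161,703.50
Less 7.5% discount: −$12,127.76
Total: $161,703.50 − $12,127.76 = $149,575.74

$149,575.74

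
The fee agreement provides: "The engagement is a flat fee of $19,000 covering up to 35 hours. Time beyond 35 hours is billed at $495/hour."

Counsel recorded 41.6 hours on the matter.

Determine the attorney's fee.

Flat fee: $19,000.00
Excess hours: 41.6 − 35 = 6.6
Overrun: 6.6 × $495 = $3,267.00
Total: $19,000.00 + $3,267.00 = $22,267.00

$22,267.00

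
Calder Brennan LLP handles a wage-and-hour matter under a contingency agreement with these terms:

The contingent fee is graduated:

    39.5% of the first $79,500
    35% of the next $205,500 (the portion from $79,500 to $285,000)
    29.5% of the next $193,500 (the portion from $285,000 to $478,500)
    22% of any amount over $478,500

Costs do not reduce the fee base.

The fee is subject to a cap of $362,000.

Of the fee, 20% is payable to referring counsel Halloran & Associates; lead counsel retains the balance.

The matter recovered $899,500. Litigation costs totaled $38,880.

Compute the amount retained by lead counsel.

Fee base is the gross recovery, $899,500; costs are reimbursed separately.
First $79,500 at 39.5% = $31,402.50
Next $205,500 at 35% = $71,925.00
Next $193,500 at 29.5% = $57,082.50
Remaining $421,000 at 22% = $92,620.00
Fee: $31,402.50 + $71,925.00 + $57,082.50 + $92,620.00 = $253,030.00
$253,030.00 is under the $362,000 cap.
Referral share: 20% of $253,030.00 = $50,606.00; lead counsel retains $253,030.00 − $50,606.00 = $202,424.00.

$202,424.00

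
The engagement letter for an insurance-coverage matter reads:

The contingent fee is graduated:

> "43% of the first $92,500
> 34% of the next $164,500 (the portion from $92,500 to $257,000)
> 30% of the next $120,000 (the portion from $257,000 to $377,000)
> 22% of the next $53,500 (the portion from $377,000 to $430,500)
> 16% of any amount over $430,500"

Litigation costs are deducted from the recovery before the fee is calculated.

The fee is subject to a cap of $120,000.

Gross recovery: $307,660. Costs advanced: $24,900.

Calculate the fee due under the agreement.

$103,433.00

Fee base (net of costs): $307,660 − $24,900 = $282,760
First $92,500 at 43% = $39,775.00
Next $164,500 at 34% = $55,930.00
Remaining $25,760 at 30% = $7,728.00
Fee: $39,775.00 + $55,930.00 + $7,728.00 = $103,433.00
$103,433.00 is under the $120,000 cap.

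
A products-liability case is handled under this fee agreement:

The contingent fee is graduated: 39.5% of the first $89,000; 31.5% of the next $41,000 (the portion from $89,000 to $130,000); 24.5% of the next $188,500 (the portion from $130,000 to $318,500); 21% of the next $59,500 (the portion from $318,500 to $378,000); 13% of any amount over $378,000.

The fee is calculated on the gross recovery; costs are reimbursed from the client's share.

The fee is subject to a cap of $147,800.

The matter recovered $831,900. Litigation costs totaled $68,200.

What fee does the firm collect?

$147,800.00

Fee base is the gross recovery, $831,900; costs are reimbursed separately.
First $89,000 at 39.5% = $35,155.00
Next $41,000 at 31.5% = $12,915.00
Next $188,500 at 24.5% = $46,182.50
Next $59,500 at 21% = $12,495.00
Remaining $453,900 at 13% = $59,007.00
Fee: $35,155.00 + $12,915.00 + $46,182.50 + $12,495.00 + $59,007.00 = $165,754.50
$165,754.50 exceeds the $147,800 cap, so the fee is capped at $147,800.00.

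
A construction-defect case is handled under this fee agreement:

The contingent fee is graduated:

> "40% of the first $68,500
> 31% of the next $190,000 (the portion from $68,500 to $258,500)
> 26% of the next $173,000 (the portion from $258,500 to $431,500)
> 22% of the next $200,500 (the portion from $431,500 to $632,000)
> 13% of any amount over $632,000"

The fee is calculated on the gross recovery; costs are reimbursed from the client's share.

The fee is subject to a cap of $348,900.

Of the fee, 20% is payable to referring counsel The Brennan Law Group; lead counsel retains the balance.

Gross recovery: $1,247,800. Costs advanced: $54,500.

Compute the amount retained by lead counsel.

Fee base is the gross recovery, $1,247,800; costs are reimbursed separately.
First $68,500 at 40% = $27,400.00
Next $190,000 at 31% = $58,900.00
Next $173,000 at 26% = $44,980.00
Next $200,500 at 22% = $44,110.00
Remaining $615,800 at 13% = $80,054.00
Fee: $27,400.00 + $58,900.00 + $44,980.00 + $44,110.00 + $80,054.00 = $255,444.00
$255,444.00 is under the $348,900 cap.
Referral share: 20% of $255,444.00 = $51,088.80; lead counsel retains $255,444.00 − $51,088.80 = $204,355.20.

$204,355.20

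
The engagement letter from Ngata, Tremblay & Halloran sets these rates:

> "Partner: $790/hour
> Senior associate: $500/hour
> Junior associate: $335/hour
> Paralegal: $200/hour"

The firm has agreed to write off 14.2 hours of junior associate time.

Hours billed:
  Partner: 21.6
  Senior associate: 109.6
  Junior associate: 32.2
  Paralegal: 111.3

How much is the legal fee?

$100,154.00

Partner: 21.6 × $790 = $17,064.00
Senior associate: 109.6 × $500 = $54,800.00
Junior associate: 32.2 × $335 = $10,787.00
Paralegal: 111.3 × $200 = $22,260.00
Subtotal: $104,911.00
Write-off: 14.2 × $335 = $4,757.00
Total: $104,911.00 − $4,757.00 = $100,154.00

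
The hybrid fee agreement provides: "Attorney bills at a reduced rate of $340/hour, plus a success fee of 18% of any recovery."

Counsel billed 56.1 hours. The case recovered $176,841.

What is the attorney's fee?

Hourly: 56.1 × $340 = $19,074.00
Success fee: 18% of $176,841 = $31,831.38
Total: $19,074.00 + $31,831.38 = $50,905.38

$50,905.38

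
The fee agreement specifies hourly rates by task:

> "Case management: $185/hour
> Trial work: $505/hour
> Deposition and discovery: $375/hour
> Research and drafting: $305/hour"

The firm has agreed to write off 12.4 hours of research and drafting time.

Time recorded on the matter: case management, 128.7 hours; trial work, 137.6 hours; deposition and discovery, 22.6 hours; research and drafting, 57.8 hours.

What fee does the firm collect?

Case management: 128.7 × $185 = $23,809.50
Trial work: 137.6 × $505 = $69,488.00
Deposition and discovery: 22.6 × $375 = $8,475.00
Research and drafting: 57.8 × $305 = $17,629.00
Subtotal: $119,401.50
Write-off: 12.4 × $305 = $3,782.00
Total: $119,401.50 − $3,782.00 = $115,619.50

$115,619.50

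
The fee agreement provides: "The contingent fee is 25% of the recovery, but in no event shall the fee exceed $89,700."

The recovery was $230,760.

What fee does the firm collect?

25% of $230,760 = $57,690.00
That is under the $89,700 cap.

$57,690.00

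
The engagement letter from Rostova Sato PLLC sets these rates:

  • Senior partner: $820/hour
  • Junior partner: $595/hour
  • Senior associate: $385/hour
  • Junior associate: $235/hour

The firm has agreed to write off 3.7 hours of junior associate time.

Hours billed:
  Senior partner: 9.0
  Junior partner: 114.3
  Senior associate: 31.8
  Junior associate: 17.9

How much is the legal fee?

$90,968.50

Senior partner: 9.0 × $820 = $7,380.00
Junior partner: 114.3 × $595 = $68,008.50
Senior associate: 31.8 × $385 = $12,243.00
Junior associate: 17.9 × $235 = $4,206.50
Subtotal: $91,838.00
Write-off: 3.7 × $235 = $869.50
Total: $91,838.00 − $869.50 = $90,968.50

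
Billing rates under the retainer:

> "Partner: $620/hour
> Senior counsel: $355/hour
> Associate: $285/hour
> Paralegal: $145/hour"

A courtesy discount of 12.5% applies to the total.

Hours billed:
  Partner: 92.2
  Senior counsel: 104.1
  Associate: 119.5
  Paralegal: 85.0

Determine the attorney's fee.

$122,939.25

Partner: 92.2 × $620 = $57,164.00
Senior counsel: 104.1 × $355 = $36,955.50
Associate: 119.5 × $285 = $34,057.50
Paralegal: 85.0 × $145 = $12,325.00
Subtotal: $140,502.00
Less 12.5% discount: −$17,562.75
Total: $140,502.00 − $17,562.75 = $122,939.25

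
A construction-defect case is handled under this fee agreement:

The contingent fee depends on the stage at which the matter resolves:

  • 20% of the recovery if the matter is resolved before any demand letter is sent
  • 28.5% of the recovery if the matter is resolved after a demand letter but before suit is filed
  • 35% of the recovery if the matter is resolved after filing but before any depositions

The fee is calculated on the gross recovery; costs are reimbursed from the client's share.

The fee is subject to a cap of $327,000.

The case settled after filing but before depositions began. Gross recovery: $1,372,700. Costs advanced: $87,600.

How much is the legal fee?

Fee base is the gross recovery, $1,372,700; costs are reimbursed separately.
The matter settled after filing but before depositions began, so the 35% rate applies.
$1,372,700 × 35% = $480,445.00
$480,445.00 exceeds the $327,000 cap, so the fee is capped at $327,000.00.

$327,000.00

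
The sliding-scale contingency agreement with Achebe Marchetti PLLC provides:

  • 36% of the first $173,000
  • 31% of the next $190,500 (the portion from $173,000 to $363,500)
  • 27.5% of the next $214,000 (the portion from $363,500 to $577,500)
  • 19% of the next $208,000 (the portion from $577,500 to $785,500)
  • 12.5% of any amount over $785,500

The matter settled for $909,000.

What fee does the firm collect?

$235,142.50

First $173,000 at 36% = $62,280.00
Next $190,500 at 31% = $59,055.00
Next $214,000 at 27.5% = $58,850.00
Next $208,000 at 19% = $39,520.00
Remaining $123,500 at 12.5% = $15,437.50
Fee: $62,280.00 + $59,055.00 + $58,850.00 + $39,520.00 + $15,437.50 = $235,142.50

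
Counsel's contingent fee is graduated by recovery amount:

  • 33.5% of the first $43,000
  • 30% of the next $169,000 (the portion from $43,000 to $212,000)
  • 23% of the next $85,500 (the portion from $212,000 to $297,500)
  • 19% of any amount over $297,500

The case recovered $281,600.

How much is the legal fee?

First $43,000 at 33.5% = $14,405.00
Next $169,000 at 30% = $50,700.00
Remaining $69,600 at 23% = $16,008.00
Fee: $14,405.00 + $50,700.00 + $16,008.00 = $81,113.00

$81,113.00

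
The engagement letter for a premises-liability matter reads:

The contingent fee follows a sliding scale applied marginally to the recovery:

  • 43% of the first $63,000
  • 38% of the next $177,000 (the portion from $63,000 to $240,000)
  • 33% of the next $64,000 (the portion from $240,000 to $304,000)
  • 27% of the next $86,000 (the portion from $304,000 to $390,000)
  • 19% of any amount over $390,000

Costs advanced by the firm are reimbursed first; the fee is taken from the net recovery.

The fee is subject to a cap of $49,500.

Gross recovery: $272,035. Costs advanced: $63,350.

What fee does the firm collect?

$49,500.00

Fee base (net of costs): $272,035 − $63,350 = $208,685
First $63,000 at 43% = $27,090.00
Remaining $145,685 at 38% = $55,360.30
Fee: $27,090.00 + $55,360.30 = $82,450.30
$82,450.30 exceeds the $49,500 cap, so the fee is capped at $49,500.00.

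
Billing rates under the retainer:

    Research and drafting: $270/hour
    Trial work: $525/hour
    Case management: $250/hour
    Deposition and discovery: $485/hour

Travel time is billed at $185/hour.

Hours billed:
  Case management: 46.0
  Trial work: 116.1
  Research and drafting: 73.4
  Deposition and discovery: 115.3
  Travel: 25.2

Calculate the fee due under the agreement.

Research and drafting: 73.4 × $270 = $19,818.00
Trial work: 116.1 × $525 = $60,952.50
Case management: 46.0 × $250 = $11,500.00
Deposition and discovery: 115.3 × $485 = $55,920.50
Subtotal: $19,818.00 + $60,952.50 + $11,500.00 + $55,920.50 = $148,191.00
Travel: 25.2 × $185 = $4,662.00
Total: $148,191.00 + $4,662.00 = $152,853.00

$152,853.00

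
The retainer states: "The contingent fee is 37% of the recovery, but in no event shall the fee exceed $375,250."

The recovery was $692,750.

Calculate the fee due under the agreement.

37% of $692,750 = $256,317.50
That is under the $375,250 cap.

$256,317.50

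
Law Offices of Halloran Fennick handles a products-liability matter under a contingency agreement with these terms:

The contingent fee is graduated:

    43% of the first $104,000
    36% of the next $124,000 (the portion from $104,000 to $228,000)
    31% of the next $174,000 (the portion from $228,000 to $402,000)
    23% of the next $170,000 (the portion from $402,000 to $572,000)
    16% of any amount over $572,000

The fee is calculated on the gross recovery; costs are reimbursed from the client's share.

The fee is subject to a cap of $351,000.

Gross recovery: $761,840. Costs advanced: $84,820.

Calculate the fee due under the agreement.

$212,774.40

Fee base is the gross recovery, $761,840; costs are reimbursed separately.
First $104,000 at 43% = $44,720.00
Next $124,000 at 36% = $44,640.00
Next $174,000 at 31% = $53,940.00
Next $170,000 at 23% = $39,100.00
Remaining $189,840 at 16% = $30,374.40
Fee: $44,720.00 + $44,640.00 + $53,940.00 + $39,100.00 + $30,374.40 = $212,774.40
$212,774.40 is under the $351,000 cap.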